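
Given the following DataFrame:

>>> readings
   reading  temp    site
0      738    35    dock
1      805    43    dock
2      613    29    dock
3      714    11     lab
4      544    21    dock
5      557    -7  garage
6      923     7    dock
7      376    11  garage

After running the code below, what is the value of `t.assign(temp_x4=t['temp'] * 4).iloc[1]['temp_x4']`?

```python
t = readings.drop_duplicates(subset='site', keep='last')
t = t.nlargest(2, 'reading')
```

44

drop duplicate site (keep=last):
   reading  temp    site
3      714    11     lab
6      923     7    dock
7      376    11  garage
take 2 rows with largest reading:
   reading  temp  site
6      923     7  dock
3      714    11   lab
add column temp_x4 = t['temp'] * 4:
   reading  temp  site  temp_x4
6      923     7  dock       28
3      714    11   lab       44
Then the value at position 1, column 'temp_x4': 44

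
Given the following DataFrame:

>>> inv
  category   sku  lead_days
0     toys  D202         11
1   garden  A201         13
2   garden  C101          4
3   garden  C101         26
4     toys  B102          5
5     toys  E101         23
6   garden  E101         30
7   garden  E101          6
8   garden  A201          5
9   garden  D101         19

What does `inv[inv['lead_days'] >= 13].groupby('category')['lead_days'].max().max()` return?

filter rows where lead_days >= 13:
  category   sku  lead_days
1   garden  A201         13
3   garden  C101         26
5     toys  E101         23
6   garden  E101         30
9   garden  D101         19
group by category, max of lead_days:
category
garden    30
toys      23
Name: lead_days, dtype: int64
Taking the max of the resulting series gives 30.

30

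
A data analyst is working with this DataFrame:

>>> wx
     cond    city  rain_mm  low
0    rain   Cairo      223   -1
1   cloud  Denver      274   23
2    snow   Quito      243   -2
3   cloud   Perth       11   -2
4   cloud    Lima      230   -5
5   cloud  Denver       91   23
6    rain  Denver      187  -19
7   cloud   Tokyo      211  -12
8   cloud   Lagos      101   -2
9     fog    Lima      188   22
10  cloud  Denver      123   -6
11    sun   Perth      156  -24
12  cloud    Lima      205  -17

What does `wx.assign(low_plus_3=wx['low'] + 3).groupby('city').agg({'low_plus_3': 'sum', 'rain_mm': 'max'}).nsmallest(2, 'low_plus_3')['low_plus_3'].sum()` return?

-29

add column low_plus_3 = wx['low'] + 3:
     cond    city  rain_mm  low  low_plus_3
0    rain   Cairo      223   -1           2
1   cloud  Denver      274   23          26
2    snow   Quito      243   -2           1
3   cloud   Perth       11   -2           1
4   cloud    Lima      230   -5          -2
5   cloud  Denver       91   23          26
6    rain  Denver      187  -19         -16
7   cloud   Tokyo      211  -12          -9
8   cloud   Lagos      101   -2           1
9     fog    Lima      188   22          25
10  cloud  Denver      123   -6          -3
11    sun   Perth      156  -24         -21
12  cloud    Lima      205  -17         -14
group by city: sum(low_plus_3), max(rain_mm):
        low_plus_3  rain_mm
city                       
Cairo            2      223
Denver          33      274
Lagos            1      101
Lima             9      230
Perth          -20      156
Quito            1      243
Tokyo           -9      211
take 2 rows with smallest low_plus_3:
       low_plus_3  rain_mm
city                      
Perth         -20      156
Tokyo          -9      211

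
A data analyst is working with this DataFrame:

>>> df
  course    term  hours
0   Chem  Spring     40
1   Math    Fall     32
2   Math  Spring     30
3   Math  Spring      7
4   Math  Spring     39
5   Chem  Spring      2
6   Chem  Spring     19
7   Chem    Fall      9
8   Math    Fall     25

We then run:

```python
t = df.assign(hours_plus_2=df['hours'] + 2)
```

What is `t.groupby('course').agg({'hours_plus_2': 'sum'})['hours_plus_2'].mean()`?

add column hours_plus_2 = df['hours'] + 2:
  course    term  hours  hours_plus_2
0   Chem  Spring     40            42
1   Math    Fall     32            34
2   Math  Spring     30            32
3   Math  Spring      7             9
4   Math  Spring     39            41
5   Chem  Spring      2             4
6   Chem  Spring     19            21
7   Chem    Fall      9            11
8   Math    Fall     25            27
group by course, sum of hours_plus_2:
        hours_plus_2
course              
Chem              78
Math             143
mean of column 'hours_plus_2' → 110.5

110.5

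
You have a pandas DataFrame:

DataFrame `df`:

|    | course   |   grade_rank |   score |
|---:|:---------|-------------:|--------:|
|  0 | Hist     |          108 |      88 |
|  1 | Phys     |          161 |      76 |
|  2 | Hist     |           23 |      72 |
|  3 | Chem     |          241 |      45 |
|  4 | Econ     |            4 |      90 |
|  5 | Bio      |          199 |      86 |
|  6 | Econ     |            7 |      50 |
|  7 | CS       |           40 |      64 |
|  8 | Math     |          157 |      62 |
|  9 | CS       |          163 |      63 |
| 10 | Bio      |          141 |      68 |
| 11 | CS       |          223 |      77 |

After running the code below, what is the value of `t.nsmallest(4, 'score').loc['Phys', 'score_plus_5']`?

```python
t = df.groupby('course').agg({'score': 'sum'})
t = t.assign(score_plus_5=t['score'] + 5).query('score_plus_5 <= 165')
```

group by course, sum of score:
        score
course       
Bio       154
CS        204
Chem       45
Econ      140
Hist      160
Math       62
Phys       76
add column score_plus_5 = t['score'] + 5:
        score  score_plus_5
course                     
Bio       154           159
CS        204           209
Chem       45            50
Econ      140           145
Hist      160           165
Math       62            67
Phys       76            81
filter rows where score_plus_5 <= 165:
        score  score_plus_5
course                     
Bio       154           159
Chem       45            50
Econ      140           145
Hist      160           165
Math       62            67
Phys       76            81
take 4 rows with smallest score:
        score  score_plus_5
course                     
Chem       45            50
Math       62            67
Phys       76            81
Econ      140           145

81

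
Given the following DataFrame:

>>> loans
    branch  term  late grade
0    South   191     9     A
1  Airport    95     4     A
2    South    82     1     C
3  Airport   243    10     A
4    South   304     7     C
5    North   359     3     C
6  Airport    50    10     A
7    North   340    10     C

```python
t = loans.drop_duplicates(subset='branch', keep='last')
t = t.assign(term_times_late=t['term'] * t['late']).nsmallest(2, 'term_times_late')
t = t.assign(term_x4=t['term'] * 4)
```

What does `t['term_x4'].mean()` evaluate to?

drop duplicate branch (keep=last):
    branch  term  late grade
4    South   304     7     C
6  Airport    50    10     A
7    North   340    10     C
add column term_times_late = t['term'] * t['late']:
    branch  term  late grade  term_times_late
4    South   304     7     C             2128
6  Airport    50    10     A              500
7    North   340    10     C             3400
take 2 rows with smallest term_times_late:
    branch  term  late grade  term_times_late
6  Airport    50    10     A              500
4    South   304     7     C             2128
add column term_x4 = t['term'] * 4:
    branch  term  late grade  term_times_late  term_x4
6  Airport    50    10     A              500      200
4    South   304     7     C             2128     1216
mean of column 'term_x4' → 708.0

708.0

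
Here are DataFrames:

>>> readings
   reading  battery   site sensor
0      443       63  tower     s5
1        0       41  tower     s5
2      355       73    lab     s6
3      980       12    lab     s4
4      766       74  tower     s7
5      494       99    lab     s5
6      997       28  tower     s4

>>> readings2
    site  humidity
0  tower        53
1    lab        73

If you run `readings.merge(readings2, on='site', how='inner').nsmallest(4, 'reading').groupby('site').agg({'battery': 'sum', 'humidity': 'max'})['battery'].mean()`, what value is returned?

merge on 'site' (how='inner') → 7 rows:
   reading  battery   site sensor  humidity
0      443       63  tower     s5        53
1        0       41  tower     s5        53
2      355       73    lab     s6        73
3      980       12    lab     s4        73
4      766       74  tower     s7        53
5      494       99    lab     s5        73
6      997       28  tower     s4        53
take 4 rows with smallest reading:
   reading  battery   site sensor  humidity
1        0       41  tower     s5        53
2      355       73    lab     s6        73
0      443       63  tower     s5        53
5      494       99    lab     s5        73
group by site: sum(battery), max(humidity):
       battery  humidity
site                    
lab        172        73
tower      104        53
So mean() = 138.0.

138.0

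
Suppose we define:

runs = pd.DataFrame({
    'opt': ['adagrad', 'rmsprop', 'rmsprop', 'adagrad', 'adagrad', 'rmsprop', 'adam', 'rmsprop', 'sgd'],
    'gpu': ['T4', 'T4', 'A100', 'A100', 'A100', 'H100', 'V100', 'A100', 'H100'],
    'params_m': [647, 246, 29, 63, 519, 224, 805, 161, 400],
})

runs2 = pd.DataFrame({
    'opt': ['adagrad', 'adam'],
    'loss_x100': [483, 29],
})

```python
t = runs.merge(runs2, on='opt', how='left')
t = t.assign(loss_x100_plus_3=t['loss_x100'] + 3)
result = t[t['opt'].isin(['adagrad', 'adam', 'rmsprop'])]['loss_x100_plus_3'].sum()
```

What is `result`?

1490.0

merge on 'opt' (how='left') → 9 rows:
       opt   gpu  params_m  loss_x100
0  adagrad    T4       647      483.0
1  rmsprop    T4       246        NaN
2  rmsprop  A100        29        NaN
3  adagrad  A100        63      483.0
4  adagrad  A100       519      483.0
5  rmsprop  H100       224        NaN
6     adam  V100       805       29.0
7  rmsprop  A100       161        NaN
8      sgd  H100       400        NaN
add column loss_x100_plus_3 = t['loss_x100'] + 3:
       opt   gpu  params_m  loss_x100  loss_x100_plus_3
0  adagrad    T4       647      483.0             486.0
1  rmsprop    T4       246        NaN               NaN
2  rmsprop  A100        29        NaN               NaN
3  adagrad  A100        63      483.0             486.0
4  adagrad  A100       519      483.0             486.0
5  rmsprop  H100       224        NaN               NaN
6     adam  V100       805       29.0              32.0
7  rmsprop  A100       161        NaN               NaN
8      sgd  H100       400        NaN               NaN
filter rows where opt in ['adagrad', 'adam', 'rmsprop']:
       opt   gpu  params_m  loss_x100  loss_x100_plus_3
0  adagrad    T4       647      483.0             486.0
1  rmsprop    T4       246        NaN               NaN
2  rmsprop  A100        29        NaN               NaN
3  adagrad  A100        63      483.0             486.0
4  adagrad  A100       519      483.0             486.0
5  rmsprop  H100       224        NaN               NaN
6     adam  V100       805       29.0              32.0
7  rmsprop  A100       161        NaN               NaN
Hence 1490.0.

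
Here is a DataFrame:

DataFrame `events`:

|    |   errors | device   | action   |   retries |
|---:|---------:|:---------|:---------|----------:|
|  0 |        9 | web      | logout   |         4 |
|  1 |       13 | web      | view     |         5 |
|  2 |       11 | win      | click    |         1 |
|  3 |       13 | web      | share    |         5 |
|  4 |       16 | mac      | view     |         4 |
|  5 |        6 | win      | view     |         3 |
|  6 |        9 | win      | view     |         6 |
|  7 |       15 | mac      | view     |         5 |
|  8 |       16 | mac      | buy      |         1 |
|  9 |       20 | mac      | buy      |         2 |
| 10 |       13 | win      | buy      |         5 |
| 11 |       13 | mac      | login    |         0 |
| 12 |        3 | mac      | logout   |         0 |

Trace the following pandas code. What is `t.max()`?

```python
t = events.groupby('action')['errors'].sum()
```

59

group by action, sum of errors:
action
buy       49
click     11
login     13
logout    12
share     13
view      59
Name: errors, dtype: int64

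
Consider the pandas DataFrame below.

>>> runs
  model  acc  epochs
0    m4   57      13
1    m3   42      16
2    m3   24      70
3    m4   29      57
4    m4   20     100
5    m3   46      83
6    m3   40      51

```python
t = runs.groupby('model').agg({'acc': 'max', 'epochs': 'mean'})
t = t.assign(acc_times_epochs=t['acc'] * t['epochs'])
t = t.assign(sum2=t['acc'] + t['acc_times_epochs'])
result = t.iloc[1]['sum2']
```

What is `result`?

3287.0

group by model: max(acc), mean(epochs):
       acc     epochs
model                
m3      46  55.000000
m4      57  56.666667
add column acc_times_epochs = t['acc'] * t['epochs']:
       acc     epochs  acc_times_epochs
model                                  
m3      46  55.000000            2530.0
m4      57  56.666667            3230.0
add column sum2 = t['acc'] + t['acc_times_epochs']:
       acc     epochs  acc_times_epochs    sum2
model                                          
m3      46  55.000000            2530.0  2576.0
m4      57  56.666667            3230.0  3287.0
Hence 3287.0.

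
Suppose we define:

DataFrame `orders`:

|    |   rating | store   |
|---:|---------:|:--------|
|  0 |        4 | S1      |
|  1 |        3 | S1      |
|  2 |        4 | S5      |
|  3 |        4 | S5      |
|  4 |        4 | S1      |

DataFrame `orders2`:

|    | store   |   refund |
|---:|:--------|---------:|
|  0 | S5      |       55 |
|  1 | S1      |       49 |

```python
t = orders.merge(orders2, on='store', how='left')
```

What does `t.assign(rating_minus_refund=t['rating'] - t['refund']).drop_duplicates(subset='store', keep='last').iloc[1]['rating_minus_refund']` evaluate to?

-45

merge on 'store' (how='left') → 5 rows:
   rating store  refund
0       4    S1      49
1       3    S1      49
2       4    S5      55
3       4    S5      55
4       4    S1      49
add column rating_minus_refund = t['rating'] - t['refund']:
   rating store  refund  rating_minus_refund
0       4    S1      49                  -45
1       3    S1      49                  -46
2       4    S5      55                  -51
3       4    S5      55                  -51
4       4    S1      49                  -45
drop duplicate store (keep=last):
   rating store  refund  rating_minus_refund
3       4    S5      55                  -51
4       4    S1      49                  -45
Reading off the value at position 1, column 'rating_minus_refund', we get -45.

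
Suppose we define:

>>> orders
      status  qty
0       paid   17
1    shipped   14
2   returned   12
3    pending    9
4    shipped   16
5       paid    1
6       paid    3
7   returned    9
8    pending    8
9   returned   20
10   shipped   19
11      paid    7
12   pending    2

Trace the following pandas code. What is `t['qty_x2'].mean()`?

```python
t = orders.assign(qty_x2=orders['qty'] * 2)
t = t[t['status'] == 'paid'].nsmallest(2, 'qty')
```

add column qty_x2 = orders['qty'] * 2:
      status  qty  qty_x2
0       paid   17      34
1    shipped   14      28
2   returned   12      24
3    pending    9      18
4    shipped   16      32
5       paid    1       2
6       paid    3       6
7   returned    9      18
8    pending    8      16
9   returned   20      40
10   shipped   19      38
11      paid    7      14
12   pending    2       4
filter rows where status == 'paid':
   status  qty  qty_x2
0    paid   17      34
5    paid    1       2
6    paid    3       6
11   paid    7      14
take 2 rows with smallest qty:
  status  qty  qty_x2
5   paid    1       2
6   paid    3       6
The mean of column 'qty_x2' is 4.0.

4.0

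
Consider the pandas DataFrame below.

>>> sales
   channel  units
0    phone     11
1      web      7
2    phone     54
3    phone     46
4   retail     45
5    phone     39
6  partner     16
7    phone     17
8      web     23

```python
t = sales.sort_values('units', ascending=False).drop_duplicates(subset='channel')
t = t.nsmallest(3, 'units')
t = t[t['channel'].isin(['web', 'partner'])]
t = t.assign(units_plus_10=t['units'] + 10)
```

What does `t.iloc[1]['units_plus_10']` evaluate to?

33

sort by units descending:
   channel  units
2    phone     54
3    phone     46
4   retail     45
5    phone     39
8      web     23
7    phone     17
6  partner     16
0    phone     11
1      web      7
drop duplicate channel (keep=first):
   channel  units
2    phone     54
4   retail     45
8      web     23
6  partner     16
take 3 rows with smallest units:
   channel  units
6  partner     16
8      web     23
4   retail     45
filter rows where channel in ['web', 'partner']:
   channel  units
6  partner     16
8      web     23
add column units_plus_10 = t['units'] + 10:
   channel  units  units_plus_10
6  partner     16             26
8      web     23             33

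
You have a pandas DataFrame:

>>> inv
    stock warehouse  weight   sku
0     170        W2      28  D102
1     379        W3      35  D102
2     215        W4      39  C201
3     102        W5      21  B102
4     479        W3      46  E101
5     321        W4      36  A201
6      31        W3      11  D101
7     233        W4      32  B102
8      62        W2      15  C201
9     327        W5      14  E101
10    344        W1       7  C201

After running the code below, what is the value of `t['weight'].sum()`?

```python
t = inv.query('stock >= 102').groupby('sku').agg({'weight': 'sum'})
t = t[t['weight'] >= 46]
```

222

filter rows where stock >= 102:
    stock warehouse  weight   sku
0     170        W2      28  D102
1     379        W3      35  D102
2     215        W4      39  C201
3     102        W5      21  B102
4     479        W3      46  E101
5     321        W4      36  A201
7     233        W4      32  B102
9     327        W5      14  E101
10    344        W1       7  C201
group by sku, sum of weight:
      weight
sku         
A201      36
B102      53
C201      46
D102      63
E101      60
filter rows where weight >= 46:
      weight
sku         
B102      53
C201      46
D102      63
E101      60
Reading off the sum of column 'weight', we get 222.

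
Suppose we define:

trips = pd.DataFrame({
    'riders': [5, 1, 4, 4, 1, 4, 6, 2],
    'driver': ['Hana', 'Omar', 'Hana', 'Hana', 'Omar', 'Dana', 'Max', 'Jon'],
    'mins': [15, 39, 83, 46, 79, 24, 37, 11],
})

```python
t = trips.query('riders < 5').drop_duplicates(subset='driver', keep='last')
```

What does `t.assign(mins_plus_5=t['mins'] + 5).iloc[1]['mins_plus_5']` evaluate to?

84

filter rows where riders < 5:
   riders driver  mins
1       1   Omar    39
2       4   Hana    83
3       4   Hana    46
4       1   Omar    79
5       4   Dana    24
7       2    Jon    11
drop duplicate driver (keep=last):
   riders driver  mins
3       4   Hana    46
4       1   Omar    79
5       4   Dana    24
7       2    Jon    11
add column mins_plus_5 = t['mins'] + 5:
   riders driver  mins  mins_plus_5
3       4   Hana    46           51
4       1   Omar    79           84
5       4   Dana    24           29
7       2    Jon    11           16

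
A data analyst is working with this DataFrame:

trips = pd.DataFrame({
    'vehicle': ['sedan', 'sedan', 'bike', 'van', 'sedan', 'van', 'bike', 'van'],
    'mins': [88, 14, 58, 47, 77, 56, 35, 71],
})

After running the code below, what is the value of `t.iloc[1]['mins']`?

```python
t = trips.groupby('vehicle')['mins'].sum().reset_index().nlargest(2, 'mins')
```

group by vehicle, sum of mins:
vehicle
bike      93
sedan    179
van      174
Name: mins, dtype: int64
reset_index():
  vehicle  mins
0    bike    93
1   sedan   179
2     van   174
take 2 rows with largest mins:
  vehicle  mins
1   sedan   179
2     van   174
value at position 1, column 'mins' → 174

174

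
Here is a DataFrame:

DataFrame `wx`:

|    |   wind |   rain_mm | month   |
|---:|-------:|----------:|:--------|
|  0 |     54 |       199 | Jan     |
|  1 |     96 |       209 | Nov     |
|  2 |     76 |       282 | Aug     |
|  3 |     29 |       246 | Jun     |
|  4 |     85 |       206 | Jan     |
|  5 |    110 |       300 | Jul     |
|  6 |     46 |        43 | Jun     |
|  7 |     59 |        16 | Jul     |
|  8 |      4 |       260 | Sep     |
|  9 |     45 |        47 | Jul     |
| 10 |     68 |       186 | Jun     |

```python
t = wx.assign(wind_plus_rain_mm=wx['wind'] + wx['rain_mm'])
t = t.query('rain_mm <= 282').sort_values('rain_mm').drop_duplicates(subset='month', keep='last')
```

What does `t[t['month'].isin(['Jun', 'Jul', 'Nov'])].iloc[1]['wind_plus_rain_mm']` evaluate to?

add column wind_plus_rain_mm = wx['wind'] + wx['rain_mm']:
    wind  rain_mm month  wind_plus_rain_mm
0     54      199   Jan                253
1     96      209   Nov                305
2     76      282   Aug                358
3     29      246   Jun                275
4     85      206   Jan                291
5    110      300   Jul                410
6     46       43   Jun                 89
7     59       16   Jul                 75
8      4      260   Sep                264
9     45       47   Jul                 92
10    68      186   Jun                254
filter rows where rain_mm <= 282:
    wind  rain_mm month  wind_plus_rain_mm
0     54      199   Jan                253
1     96      209   Nov                305
2     76      282   Aug                358
3     29      246   Jun                275
4     85      206   Jan                291
6     46       43   Jun                 89
7     59       16   Jul                 75
8      4      260   Sep                264
9     45       47   Jul                 92
10    68      186   Jun                254
sort by rain_mm:
    wind  rain_mm month  wind_plus_rain_mm
7     59       16   Jul                 75
6     46       43   Jun                 89
9     45       47   Jul                 92
10    68      186   Jun                254
0     54      199   Jan                253
4     85      206   Jan                291
1     96      209   Nov                305
3     29      246   Jun                275
8      4      260   Sep                264
2     76      282   Aug                358
drop duplicate month (keep=last):
   wind  rain_mm month  wind_plus_rain_mm
9    45       47   Jul                 92
4    85      206   Jan                291
1    96      209   Nov                305
3    29      246   Jun                275
8     4      260   Sep                264
2    76      282   Aug                358
filter rows where month in ['Jun', 'Jul', 'Nov']:
   wind  rain_mm month  wind_plus_rain_mm
9    45       47   Jul                 92
1    96      209   Nov                305
3    29      246   Jun                275
Taking the value at position 1, column 'wind_plus_rain_mm' gives 305.

305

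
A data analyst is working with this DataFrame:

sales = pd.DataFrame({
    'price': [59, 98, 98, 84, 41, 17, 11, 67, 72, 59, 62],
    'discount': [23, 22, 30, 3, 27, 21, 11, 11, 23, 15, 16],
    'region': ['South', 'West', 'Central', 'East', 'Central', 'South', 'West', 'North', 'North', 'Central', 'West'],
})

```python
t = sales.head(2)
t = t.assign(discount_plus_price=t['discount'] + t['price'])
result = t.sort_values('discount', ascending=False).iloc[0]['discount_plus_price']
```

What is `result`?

82

take first 2 rows:
   price  discount region
0     59        23  South
1     98        22   West
add column discount_plus_price = t['discount'] + t['price']:
   price  discount region  discount_plus_price
0     59        23  South                   82
1     98        22   West                  120
sort by discount descending:
   price  discount region  discount_plus_price
0     59        23  South                   82
1     98        22   West                  120
value at position 0, column 'discount_plus_price' → 82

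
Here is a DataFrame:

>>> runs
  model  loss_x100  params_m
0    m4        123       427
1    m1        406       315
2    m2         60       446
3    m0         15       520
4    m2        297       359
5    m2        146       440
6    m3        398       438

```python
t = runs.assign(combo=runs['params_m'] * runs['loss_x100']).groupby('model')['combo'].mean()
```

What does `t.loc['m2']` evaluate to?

65874.3333333

add column combo = runs['params_m'] * runs['loss_x100']:
  model  loss_x100  params_m   combo
0    m4        123       427   52521
1    m1        406       315  127890
2    m2         60       446   26760
3    m0         15       520    7800
4    m2        297       359  106623
5    m2        146       440   64240
6    m3        398       438  174324
group by model, mean of combo:
model
m0      7800.000000
m1    127890.000000
m2     65874.333333
m3    174324.000000
m4     52521.000000
Name: combo, dtype: float64
So loc['m2'] = 65874.3333333.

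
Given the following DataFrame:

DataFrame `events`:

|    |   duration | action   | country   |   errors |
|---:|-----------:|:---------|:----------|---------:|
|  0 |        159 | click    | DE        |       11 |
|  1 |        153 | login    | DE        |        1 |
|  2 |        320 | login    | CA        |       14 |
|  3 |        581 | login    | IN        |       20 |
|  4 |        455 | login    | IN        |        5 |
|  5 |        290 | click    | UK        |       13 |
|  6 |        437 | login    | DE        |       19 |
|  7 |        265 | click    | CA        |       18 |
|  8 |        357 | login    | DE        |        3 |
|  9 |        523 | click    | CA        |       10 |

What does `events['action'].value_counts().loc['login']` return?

value_counts of action:
action
login    6
click    4
Name: count, dtype: int64
value at index 'login' → 6

6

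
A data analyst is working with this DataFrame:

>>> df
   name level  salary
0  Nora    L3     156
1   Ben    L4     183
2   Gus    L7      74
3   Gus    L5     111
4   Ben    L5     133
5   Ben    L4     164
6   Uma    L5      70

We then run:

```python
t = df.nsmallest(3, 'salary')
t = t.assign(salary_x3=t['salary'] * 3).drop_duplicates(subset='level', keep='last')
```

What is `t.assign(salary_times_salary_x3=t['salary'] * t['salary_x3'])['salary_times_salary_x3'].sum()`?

take 3 rows with smallest salary:
  name level  salary
6  Uma    L5      70
2  Gus    L7      74
3  Gus    L5     111
add column salary_x3 = t['salary'] * 3:
  name level  salary  salary_x3
6  Uma    L5      70        210
2  Gus    L7      74        222
3  Gus    L5     111        333
drop duplicate level (keep=last):
  name level  salary  salary_x3
2  Gus    L7      74        222
3  Gus    L5     111        333
add column salary_times_salary_x3 = t['salary'] * t['salary_x3']:
  name level  salary  salary_x3  salary_times_salary_x3
2  Gus    L7      74        222                   16428
3  Gus    L5     111        333                   36963
Finally, sum of column 'salary_times_salary_x3' = 53391.

53391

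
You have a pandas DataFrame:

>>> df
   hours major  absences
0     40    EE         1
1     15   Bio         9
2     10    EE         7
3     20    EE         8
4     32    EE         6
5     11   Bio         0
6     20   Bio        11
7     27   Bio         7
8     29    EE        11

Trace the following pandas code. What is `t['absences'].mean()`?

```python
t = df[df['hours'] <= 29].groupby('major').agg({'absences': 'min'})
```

3.5

filter rows where hours <= 29:
   hours major  absences
1     15   Bio         9
2     10    EE         7
3     20    EE         8
5     11   Bio         0
6     20   Bio        11
7     27   Bio         7
8     29    EE        11
group by major, min of absences:
       absences
major          
Bio           0
EE            7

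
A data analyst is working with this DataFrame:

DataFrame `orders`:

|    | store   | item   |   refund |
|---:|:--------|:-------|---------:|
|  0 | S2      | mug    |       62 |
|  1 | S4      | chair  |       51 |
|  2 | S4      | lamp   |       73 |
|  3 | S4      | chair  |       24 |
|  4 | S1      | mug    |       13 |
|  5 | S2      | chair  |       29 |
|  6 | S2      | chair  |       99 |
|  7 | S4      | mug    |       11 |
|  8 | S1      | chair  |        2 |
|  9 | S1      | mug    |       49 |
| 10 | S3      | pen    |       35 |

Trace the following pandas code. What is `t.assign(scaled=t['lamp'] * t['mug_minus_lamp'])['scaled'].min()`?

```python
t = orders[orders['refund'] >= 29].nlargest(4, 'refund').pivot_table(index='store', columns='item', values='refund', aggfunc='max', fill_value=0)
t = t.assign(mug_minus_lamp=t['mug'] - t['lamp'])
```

filter rows where refund >= 29:
   store   item  refund
0     S2    mug      62
1     S4  chair      51
2     S4   lamp      73
5     S2  chair      29
6     S2  chair      99
9     S1    mug      49
10    S3    pen      35
take 4 rows with largest refund:
  store   item  refund
6    S2  chair      99
2    S4   lamp      73
0    S2    mug      62
1    S4  chair      51
pivot: rows=store, cols=item, max(refund):
item   chair  lamp  mug
store                  
S2        99     0   62
S4        51    73    0
add column mug_minus_lamp = t['mug'] - t['lamp']:
item   chair  lamp  mug  mug_minus_lamp
store                                  
S2        99     0   62              62
S4        51    73    0             -73
add column scaled = t['lamp'] * t['mug_minus_lamp']:
item   chair  lamp  mug  mug_minus_lamp  scaled
store                                          
S2        99     0   62              62       0
S4        51    73    0             -73   -5329
Then the min of column 'scaled': -5329

-5329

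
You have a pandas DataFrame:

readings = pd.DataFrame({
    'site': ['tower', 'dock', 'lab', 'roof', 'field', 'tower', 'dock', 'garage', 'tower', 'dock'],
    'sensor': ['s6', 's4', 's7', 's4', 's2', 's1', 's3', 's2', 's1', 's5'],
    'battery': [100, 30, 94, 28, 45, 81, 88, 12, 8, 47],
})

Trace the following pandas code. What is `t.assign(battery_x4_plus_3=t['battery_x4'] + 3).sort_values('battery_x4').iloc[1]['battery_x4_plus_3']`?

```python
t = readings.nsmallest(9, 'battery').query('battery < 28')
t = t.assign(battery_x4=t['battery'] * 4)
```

51

take 9 rows with smallest battery:
     site sensor  battery
8   tower     s1        8
7  garage     s2       12
3    roof     s4       28
1    dock     s4       30
4   field     s2       45
9    dock     s5       47
5   tower     s1       81
6    dock     s3       88
2     lab     s7       94
filter rows where battery < 28:
     site sensor  battery
8   tower     s1        8
7  garage     s2       12
add column battery_x4 = t['battery'] * 4:
     site sensor  battery  battery_x4
8   tower     s1        8          32
7  garage     s2       12          48
add column battery_x4_plus_3 = t['battery_x4'] + 3:
     site sensor  battery  battery_x4  battery_x4_plus_3
8   tower     s1        8          32                 35
7  garage     s2       12          48                 51
sort by battery_x4:
     site sensor  battery  battery_x4  battery_x4_plus_3
8   tower     s1        8          32                 35
7  garage     s2       12          48                 51
So iloc[1]['battery_x4_plus_3'] = 51.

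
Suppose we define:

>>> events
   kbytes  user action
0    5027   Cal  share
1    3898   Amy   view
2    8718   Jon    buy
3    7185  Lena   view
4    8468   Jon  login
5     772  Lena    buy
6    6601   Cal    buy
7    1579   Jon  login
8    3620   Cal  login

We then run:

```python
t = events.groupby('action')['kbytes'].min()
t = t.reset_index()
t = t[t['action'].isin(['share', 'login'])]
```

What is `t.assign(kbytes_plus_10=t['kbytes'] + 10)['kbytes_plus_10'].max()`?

5037

group by action, min of kbytes:
action
buy       772
login    1579
share    5027
view     3898
Name: kbytes, dtype: int64
reset_index():
  action  kbytes
0    buy     772
1  login    1579
2  share    5027
3   view    3898
filter rows where action in ['share', 'login']:
  action  kbytes
1  login    1579
2  share    5027
add column kbytes_plus_10 = t['kbytes'] + 10:
  action  kbytes  kbytes_plus_10
1  login    1579            1589
2  share    5027            5037
Taking the max of column 'kbytes_plus_10' gives 5037.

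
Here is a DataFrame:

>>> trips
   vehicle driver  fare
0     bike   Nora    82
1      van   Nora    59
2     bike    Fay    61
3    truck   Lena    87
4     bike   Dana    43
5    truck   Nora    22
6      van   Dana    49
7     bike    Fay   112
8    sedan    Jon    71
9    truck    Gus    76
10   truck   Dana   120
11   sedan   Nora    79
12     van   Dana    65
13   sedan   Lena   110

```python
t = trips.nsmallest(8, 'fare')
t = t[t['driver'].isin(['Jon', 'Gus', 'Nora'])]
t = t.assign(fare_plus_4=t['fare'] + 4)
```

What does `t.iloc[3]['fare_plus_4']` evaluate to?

80

take 8 rows with smallest fare:
   vehicle driver  fare
5    truck   Nora    22
4     bike   Dana    43
6      van   Dana    49
1      van   Nora    59
2     bike    Fay    61
12     van   Dana    65
8    sedan    Jon    71
9    truck    Gus    76
filter rows where driver in ['Jon', 'Gus', 'Nora']:
  vehicle driver  fare
5   truck   Nora    22
1     van   Nora    59
8   sedan    Jon    71
9   truck    Gus    76
add column fare_plus_4 = t['fare'] + 4:
  vehicle driver  fare  fare_plus_4
5   truck   Nora    22           26
1     van   Nora    59           63
8   sedan    Jon    71           75
9   truck    Gus    76           80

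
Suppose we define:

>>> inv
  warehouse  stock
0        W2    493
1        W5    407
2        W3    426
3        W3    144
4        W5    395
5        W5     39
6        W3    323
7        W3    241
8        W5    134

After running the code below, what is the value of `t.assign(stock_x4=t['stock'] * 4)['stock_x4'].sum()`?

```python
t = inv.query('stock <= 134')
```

692

filter rows where stock <= 134:
  warehouse  stock
5        W5     39
8        W5    134
add column stock_x4 = t['stock'] * 4:
  warehouse  stock  stock_x4
5        W5     39       156
8        W5    134       536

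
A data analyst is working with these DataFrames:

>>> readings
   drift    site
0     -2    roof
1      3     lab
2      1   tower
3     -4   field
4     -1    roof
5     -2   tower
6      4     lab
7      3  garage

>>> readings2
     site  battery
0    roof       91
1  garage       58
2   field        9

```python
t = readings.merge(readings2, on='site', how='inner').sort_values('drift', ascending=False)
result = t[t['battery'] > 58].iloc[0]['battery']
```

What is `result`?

91

merge on 'site' (how='inner') → 4 rows:
   drift    site  battery
0     -2    roof       91
1     -4   field        9
2     -1    roof       91
3      3  garage       58
sort by drift descending:
   drift    site  battery
3      3  garage       58
2     -1    roof       91
0     -2    roof       91
1     -4   field        9
filter rows where battery > 58:
   drift  site  battery
2     -1  roof       91
0     -2  roof       91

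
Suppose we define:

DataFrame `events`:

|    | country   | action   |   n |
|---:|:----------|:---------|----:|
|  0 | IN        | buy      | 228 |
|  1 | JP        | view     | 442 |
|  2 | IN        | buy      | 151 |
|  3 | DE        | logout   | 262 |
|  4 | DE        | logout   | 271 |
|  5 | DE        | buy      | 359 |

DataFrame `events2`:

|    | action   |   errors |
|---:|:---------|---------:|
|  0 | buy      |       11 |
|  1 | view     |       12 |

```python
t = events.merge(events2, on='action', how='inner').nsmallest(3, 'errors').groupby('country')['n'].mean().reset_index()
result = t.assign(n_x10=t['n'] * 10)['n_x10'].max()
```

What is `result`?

3590.0

merge on 'action' (how='inner') → 4 rows:
  country action    n  errors
0      IN    buy  228      11
1      JP   view  442      12
2      IN    buy  151      11
3      DE    buy  359      11
take 3 rows with smallest errors:
  country action    n  errors
0      IN    buy  228      11
2      IN    buy  151      11
3      DE    buy  359      11
group by country, mean of n:
country
DE    359.0
IN    189.5
Name: n, dtype: float64
reset_index():
  country      n
0      DE  359.0
1      IN  189.5
add column n_x10 = t['n'] * 10:
  country      n   n_x10
0      DE  359.0  3590.0
1      IN  189.5  1895.0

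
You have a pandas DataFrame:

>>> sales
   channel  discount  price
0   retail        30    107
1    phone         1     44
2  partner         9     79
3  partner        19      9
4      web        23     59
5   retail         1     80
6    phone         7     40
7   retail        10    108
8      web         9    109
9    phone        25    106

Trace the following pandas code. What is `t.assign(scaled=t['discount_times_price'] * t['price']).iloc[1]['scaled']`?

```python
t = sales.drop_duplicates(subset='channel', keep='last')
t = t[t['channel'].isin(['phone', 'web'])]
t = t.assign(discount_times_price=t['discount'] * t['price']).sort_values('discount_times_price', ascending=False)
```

drop duplicate channel (keep=last):
   channel  discount  price
3  partner        19      9
7   retail        10    108
8      web         9    109
9    phone        25    106
filter rows where channel in ['phone', 'web']:
  channel  discount  price
8     web         9    109
9   phone        25    106
add column discount_times_price = t['discount'] * t['price']:
  channel  discount  price  discount_times_price
8     web         9    109                   981
9   phone        25    106                  2650
sort by discount_times_price descending:
  channel  discount  price  discount_times_price
9   phone        25    106                  2650
8     web         9    109                   981
add column scaled = t['discount_times_price'] * t['price']:
  channel  discount  price  discount_times_price  scaled
9   phone        25    106                  2650  280900
8     web         9    109                   981  106929
Taking the value at position 1, column 'scaled' gives 106929.

106929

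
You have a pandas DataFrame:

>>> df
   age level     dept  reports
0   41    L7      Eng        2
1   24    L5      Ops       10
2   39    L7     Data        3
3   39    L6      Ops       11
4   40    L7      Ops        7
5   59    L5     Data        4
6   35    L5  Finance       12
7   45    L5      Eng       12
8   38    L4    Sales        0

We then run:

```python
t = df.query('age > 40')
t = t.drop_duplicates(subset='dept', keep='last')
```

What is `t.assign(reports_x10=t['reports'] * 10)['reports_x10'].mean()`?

filter rows where age > 40:
   age level  dept  reports
0   41    L7   Eng        2
5   59    L5  Data        4
7   45    L5   Eng       12
drop duplicate dept (keep=last):
   age level  dept  reports
5   59    L5  Data        4
7   45    L5   Eng       12
add column reports_x10 = t['reports'] * 10:
   age level  dept  reports  reports_x10
5   59    L5  Data        4           40
7   45    L5   Eng       12          120
Reading off the mean of column 'reports_x10', we get 80.0.

80.0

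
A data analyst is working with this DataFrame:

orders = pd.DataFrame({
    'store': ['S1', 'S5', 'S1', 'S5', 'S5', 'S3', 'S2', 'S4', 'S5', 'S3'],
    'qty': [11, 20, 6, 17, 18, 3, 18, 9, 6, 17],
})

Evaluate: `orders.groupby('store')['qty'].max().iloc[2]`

17

group by store, max of qty:
store
S1    11
S2    18
S3    17
S4     9
S5    20
Name: qty, dtype: int64
So iloc[2] = 17.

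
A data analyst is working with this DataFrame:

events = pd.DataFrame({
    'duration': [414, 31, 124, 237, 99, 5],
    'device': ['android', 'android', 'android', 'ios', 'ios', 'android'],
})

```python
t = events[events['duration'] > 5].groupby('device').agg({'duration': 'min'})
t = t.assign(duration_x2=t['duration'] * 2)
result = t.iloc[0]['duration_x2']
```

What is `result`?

62

filter rows where duration > 5:
   duration   device
0       414  android
1        31  android
2       124  android
3       237      ios
4        99      ios
group by device, min of duration:
         duration
device           
android        31
ios            99
add column duration_x2 = t['duration'] * 2:
         duration  duration_x2
device                        
android        31           62
ios            99          198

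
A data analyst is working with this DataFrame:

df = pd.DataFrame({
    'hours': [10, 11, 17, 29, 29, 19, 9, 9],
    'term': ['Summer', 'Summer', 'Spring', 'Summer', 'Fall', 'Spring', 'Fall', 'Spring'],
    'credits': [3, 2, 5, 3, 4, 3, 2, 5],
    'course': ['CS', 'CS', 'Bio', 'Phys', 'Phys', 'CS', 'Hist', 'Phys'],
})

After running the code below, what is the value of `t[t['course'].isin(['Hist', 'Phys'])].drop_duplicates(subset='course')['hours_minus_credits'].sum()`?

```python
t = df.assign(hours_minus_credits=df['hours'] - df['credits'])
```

33

add column hours_minus_credits = df['hours'] - df['credits']:
   hours    term  credits course  hours_minus_credits
0     10  Summer        3     CS                    7
1     11  Summer        2     CS                    9
2     17  Spring        5    Bio                   12
3     29  Summer        3   Phys                   26
4     29    Fall        4   Phys                   25
5     19  Spring        3     CS                   16
6      9    Fall        2   Hist                    7
7      9  Spring        5   Phys                    4
filter rows where course in ['Hist', 'Phys']:
   hours    term  credits course  hours_minus_credits
3     29  Summer        3   Phys                   26
4     29    Fall        4   Phys                   25
6      9    Fall        2   Hist                    7
7      9  Spring        5   Phys                    4
drop duplicate course (keep=first):
   hours    term  credits course  hours_minus_credits
3     29  Summer        3   Phys                   26
6      9    Fall        2   Hist                    7
Finally, sum of column 'hours_minus_credits' = 33.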